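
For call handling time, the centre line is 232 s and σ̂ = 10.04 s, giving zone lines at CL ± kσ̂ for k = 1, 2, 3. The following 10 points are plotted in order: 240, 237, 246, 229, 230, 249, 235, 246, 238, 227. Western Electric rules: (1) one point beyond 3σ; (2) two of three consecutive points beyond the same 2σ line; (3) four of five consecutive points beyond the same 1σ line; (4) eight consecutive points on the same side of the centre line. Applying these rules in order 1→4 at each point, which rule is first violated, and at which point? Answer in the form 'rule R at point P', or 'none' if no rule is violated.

none

Zone of each point (C = within 1σ̂, B = 1σ̂–2σ̂, A = 2σ̂–3σ̂, * = beyond 3σ̂; sign = side of CL): 1:+C, 2:+C, 3:+B, 4:-C, 5:-C, 6:+B, 7:+C, 8:+B, 9:+C, 10:-C
No rule fires across all 10 points.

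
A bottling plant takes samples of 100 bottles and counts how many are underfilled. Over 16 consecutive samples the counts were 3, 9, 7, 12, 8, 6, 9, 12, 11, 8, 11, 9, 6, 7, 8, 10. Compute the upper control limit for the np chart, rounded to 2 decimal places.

16.87

p̄ = Σdᵢ / (k·n) = 136 / (16 × 100) = 0.08500
UCL = np̄ + 3·√(np̄(1−p̄)) = 8.5000 + 3 × √(8.5000×0.91500) = 8.5000 + 3 × 2.7888 = 16.8665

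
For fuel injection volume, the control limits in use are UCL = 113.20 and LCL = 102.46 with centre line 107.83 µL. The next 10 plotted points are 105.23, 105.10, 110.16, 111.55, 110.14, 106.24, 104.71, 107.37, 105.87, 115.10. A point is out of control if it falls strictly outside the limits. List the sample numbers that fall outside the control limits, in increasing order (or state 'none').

Compare each point to [102.46, 113.20]: sample 10 = 115.10 > UCL.

10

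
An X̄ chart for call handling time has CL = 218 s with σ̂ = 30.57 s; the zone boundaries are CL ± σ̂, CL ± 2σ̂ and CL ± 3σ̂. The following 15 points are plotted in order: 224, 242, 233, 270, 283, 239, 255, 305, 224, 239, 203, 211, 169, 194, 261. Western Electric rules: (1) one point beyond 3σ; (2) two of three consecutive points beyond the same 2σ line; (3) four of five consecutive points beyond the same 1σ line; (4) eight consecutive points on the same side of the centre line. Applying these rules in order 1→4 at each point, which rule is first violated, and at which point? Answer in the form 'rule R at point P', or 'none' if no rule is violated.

rule 3 at point 8

Zone of each point (C = within 1σ̂, B = 1σ̂–2σ̂, A = 2σ̂–3σ̂, * = beyond 3σ̂; sign = side of CL): 1:+C, 2:+C, 3:+C, 4:+B, 5:+A, 6:+C, 7:+B, 8:+A, 9:+C, 10:+C, 11:-C, 12:-C, 13:-B, 14:-C, 15:+B
Rule 3 (four of five consecutive points beyond the same 1σ limit) is satisfied at point 8.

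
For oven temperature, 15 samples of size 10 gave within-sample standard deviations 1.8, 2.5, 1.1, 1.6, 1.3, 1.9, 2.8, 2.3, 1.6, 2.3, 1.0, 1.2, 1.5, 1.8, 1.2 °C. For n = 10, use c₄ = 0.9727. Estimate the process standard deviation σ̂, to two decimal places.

s̄ = (1.8 + 2.5 + 1.1 + 1.6 + 1.3 + 1.9 + 2.8 + 2.3 + 1.6 + 2.3 + 1.0 + 1.2 + 1.5 + 1.8 + 1.2) / 15 = 1.7267
σ̂ = s̄ / c₄ = 1.7267 / 0.9727 = 1.7751

1.78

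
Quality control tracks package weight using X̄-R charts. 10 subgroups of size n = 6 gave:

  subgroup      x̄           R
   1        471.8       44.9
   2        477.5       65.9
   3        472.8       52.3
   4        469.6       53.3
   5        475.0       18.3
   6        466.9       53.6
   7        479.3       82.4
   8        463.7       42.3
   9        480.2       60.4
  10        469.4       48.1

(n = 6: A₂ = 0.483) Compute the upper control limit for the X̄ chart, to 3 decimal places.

X̄̄ = (471.8 + 477.5 + 472.8 + 469.6 + 475.0 + 466.9 + 479.3 + 463.7 + 480.2 + 469.4) / 10 = 4726.2000 / 10 = 472.6200
R̄ = (44.9 + 65.9 + 52.3 + 53.3 + 18.3 + 53.6 + 82.4 + 42.3 + 60.4 + 48.1) / 10 = 521.5000 / 10 = 52.1500
UCL = X̄̄ + A₂·R̄ = 472.6200 + 0.483 × 52.1500 = 497.8084

497.808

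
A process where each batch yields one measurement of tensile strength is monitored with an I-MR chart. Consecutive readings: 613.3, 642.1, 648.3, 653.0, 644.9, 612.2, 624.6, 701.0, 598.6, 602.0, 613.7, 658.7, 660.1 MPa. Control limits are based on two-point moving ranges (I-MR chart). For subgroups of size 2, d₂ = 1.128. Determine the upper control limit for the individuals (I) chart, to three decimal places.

710.194

X̄ = (613.3 + 642.1 + 648.3 + 653.0 + 644.9 + 612.2 + 624.6 + 701.0 + 598.6 + 602.0 + 613.7 + 658.7 + 660.1) / 13 = 636.3462
Moving ranges: 28.8, 6.2, 4.7, 8.1, 32.7, 12.4, 76.4, 102.4, 3.4, 11.7, 45.0, 1.4; M̄R̄ = 333.2000 / 12 = 27.7667
UCL = X̄ + 3·M̄R̄/d₂ = 636.3462 + 3 × 27.7667 / 1.128 = 710.1937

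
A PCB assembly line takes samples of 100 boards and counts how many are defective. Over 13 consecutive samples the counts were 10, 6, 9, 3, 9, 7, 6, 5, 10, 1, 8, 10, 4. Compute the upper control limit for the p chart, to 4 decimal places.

p̄ = Σdᵢ / (k·n) = 88 / (13 × 100) = 0.06769
UCL = p̄ + 3·√(p̄(1−p̄)/n) = 0.06769 + 3 × √(0.06769×0.93231/100) = 0.06769 + 3 × 0.02512 = 0.14306

0.1431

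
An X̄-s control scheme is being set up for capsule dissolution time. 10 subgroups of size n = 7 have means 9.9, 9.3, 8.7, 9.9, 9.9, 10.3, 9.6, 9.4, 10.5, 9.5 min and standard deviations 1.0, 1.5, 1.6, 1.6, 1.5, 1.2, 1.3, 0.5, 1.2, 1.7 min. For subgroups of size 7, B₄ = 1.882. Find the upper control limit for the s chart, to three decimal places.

s̄ = (1.0 + 1.5 + 1.6 + 1.6 + 1.5 + 1.2 + 1.3 + 0.5 + 1.2 + 1.7) / 10 = 1.3100
UCL_s = B₄·s̄ = 1.882 × 1.3100 = 2.4654

2.465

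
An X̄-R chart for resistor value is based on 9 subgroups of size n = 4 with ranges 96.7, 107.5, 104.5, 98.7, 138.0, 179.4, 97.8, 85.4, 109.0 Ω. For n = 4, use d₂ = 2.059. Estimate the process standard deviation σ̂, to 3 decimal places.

R̄ = (96.7 + 107.5 + 104.5 + 98.7 + 138.0 + 179.4 + 97.8 + 85.4 + 109.0) / 9 = 113.0000
σ̂ = R̄ / d₂ = 113.0000 / 2.059 = 54.8810

54.881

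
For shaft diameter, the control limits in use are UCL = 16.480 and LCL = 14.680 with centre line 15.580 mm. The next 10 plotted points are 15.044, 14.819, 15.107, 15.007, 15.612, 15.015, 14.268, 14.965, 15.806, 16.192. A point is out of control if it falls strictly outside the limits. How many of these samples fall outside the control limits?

Compare each point to [14.680, 16.480]: sample 7 = 14.268 < LCL.

1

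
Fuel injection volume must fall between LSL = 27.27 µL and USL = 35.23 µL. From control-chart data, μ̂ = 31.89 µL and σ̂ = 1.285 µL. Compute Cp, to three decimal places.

Cp = (USL − LSL) / (6σ̂) = (35.23 − 27.27) / (6 × 1.285) = 7.9600 / 7.7100 = 1.0324

1.032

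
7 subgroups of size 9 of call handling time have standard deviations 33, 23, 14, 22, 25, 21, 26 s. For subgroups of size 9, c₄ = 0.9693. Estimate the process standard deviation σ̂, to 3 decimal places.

s̄ = (33 + 23 + 14 + 22 + 25 + 21 + 26) / 7 = 23.4286
σ̂ = s̄ / c₄ = 23.4286 / 0.9693 = 24.1706

24.171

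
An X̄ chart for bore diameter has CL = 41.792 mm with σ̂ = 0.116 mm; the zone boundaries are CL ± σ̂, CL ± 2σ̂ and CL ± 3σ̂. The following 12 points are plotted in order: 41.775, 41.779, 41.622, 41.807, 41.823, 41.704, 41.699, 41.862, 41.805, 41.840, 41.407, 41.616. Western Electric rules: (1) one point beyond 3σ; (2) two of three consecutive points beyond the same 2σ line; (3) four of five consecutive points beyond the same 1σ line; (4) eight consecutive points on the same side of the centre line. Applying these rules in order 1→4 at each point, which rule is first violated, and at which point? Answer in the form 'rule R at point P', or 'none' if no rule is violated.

Zone of each point (C = within 1σ̂, B = 1σ̂–2σ̂, A = 2σ̂–3σ̂, * = beyond 3σ̂; sign = side of CL): 1:-C, 2:-C, 3:-B, 4:+C, 5:+C, 6:-C, 7:-C, 8:+C, 9:+C, 10:+C, 11:-*, 12:-B
Rule 1 (one point beyond the 3σ limits) is satisfied at point 11.

rule 1 at point 11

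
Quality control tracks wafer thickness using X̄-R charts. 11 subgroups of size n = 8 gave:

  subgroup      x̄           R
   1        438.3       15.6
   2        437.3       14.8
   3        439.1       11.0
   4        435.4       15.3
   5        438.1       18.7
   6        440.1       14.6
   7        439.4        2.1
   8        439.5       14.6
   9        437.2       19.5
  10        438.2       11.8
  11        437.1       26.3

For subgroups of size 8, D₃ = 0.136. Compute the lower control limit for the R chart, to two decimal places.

2.03

R̄ = (15.6 + 14.8 + 11.0 + 15.3 + 18.7 + 14.6 + 2.1 + 14.6 + 19.5 + 11.8 + 26.3) / 11 = 164.3000 / 11 = 14.9364
LCL_R = D₃·R̄ = 0.136 × 14.9364 = 2.0313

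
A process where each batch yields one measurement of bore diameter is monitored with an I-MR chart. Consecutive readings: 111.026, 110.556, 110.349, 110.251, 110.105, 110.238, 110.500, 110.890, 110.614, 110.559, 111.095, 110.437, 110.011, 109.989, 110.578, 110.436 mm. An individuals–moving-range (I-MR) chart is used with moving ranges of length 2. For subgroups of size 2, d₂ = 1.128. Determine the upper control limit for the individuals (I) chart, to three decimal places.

X̄ = (111.026 + 110.556 + 110.349 + 110.251 + 110.105 + 110.238 + 110.500 + 110.890 + 110.614 + 110.559 + 111.095 + 110.437 + 110.011 + 109.989 + 110.578 + 110.436) / 16 = 110.4771
Moving ranges: 0.470, 0.207, 0.098, 0.146, 0.133, 0.262, 0.390, 0.276, 0.055, 0.536, 0.658, 0.426, 0.022, 0.589, 0.142; M̄R̄ = 4.4100 / 15 = 0.2940
UCL = X̄ + 3·M̄R̄/d₂ = 110.4771 + 3 × 0.2940 / 1.128 = 111.2590

111.259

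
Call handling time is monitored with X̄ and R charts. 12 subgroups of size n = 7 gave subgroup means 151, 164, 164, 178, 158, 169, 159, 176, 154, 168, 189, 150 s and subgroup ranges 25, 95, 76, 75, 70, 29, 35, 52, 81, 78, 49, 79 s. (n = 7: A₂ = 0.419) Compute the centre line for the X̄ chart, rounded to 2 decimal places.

165.00

X̄̄ = (151 + 164 + 164 + 178 + 158 + 169 + 159 + 176 + 154 + 168 + 189 + 150) / 12 = 1980.0000 / 12 = 165.0000
CL = X̄̄ = 165.0000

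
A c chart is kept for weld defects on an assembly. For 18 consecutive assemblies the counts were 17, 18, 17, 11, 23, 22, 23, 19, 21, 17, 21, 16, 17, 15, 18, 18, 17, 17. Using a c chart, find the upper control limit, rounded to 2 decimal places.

30.95

c̄ = (17 + 18 + 17 + 11 + 23 + 22 + 23 + 19 + 21 + 17 + 21 + 16 + 17 + 15 + 18 + 18 + 17 + 17) / 18 = 327 / 18 = 18.1667
UCL = c̄ + 3√c̄ = 18.1667 + 3 × √18.1667 = 18.1667 + 3 × 4.2622 = 30.9534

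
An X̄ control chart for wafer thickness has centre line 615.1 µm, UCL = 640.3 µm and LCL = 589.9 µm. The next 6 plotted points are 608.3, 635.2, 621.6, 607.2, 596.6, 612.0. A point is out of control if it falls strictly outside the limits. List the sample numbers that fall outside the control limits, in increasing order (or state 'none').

none

All 6 points lie within [589.9, 640.3].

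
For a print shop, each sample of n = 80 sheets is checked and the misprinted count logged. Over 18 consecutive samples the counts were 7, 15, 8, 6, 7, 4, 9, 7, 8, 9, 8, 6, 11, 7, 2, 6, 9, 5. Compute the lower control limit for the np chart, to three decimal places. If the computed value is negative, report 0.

0.000

p̄ = Σdᵢ / (k·n) = 134 / (18 × 80) = 0.09306
LCL = np̄ − 3·√(np̄(1−p̄)) = 7.4444 − 3 × 2.5984 = -0.3508 → 0 (negative, so LCL = 0)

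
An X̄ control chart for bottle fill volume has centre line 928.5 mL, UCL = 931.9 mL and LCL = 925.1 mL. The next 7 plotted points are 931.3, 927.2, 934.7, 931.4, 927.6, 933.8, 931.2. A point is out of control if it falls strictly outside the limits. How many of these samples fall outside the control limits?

2

Compare each point to [925.1, 931.9]: sample 3 = 934.7 > UCL; sample 6 = 933.8 > UCL.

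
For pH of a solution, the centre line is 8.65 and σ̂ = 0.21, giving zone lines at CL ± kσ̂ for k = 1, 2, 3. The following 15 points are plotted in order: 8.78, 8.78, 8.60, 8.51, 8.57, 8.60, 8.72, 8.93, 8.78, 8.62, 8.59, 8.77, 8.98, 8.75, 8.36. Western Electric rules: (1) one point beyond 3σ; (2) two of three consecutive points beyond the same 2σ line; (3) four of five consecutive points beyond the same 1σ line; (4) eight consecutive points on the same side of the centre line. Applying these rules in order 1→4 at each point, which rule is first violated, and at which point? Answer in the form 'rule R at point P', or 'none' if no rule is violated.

none

Zone of each point (C = within 1σ̂, B = 1σ̂–2σ̂, A = 2σ̂–3σ̂, * = beyond 3σ̂; sign = side of CL): 1:+C, 2:+C, 3:-C, 4:-C, 5:-C, 6:-C, 7:+C, 8:+B, 9:+C, 10:-C, 11:-C, 12:+C, 13:+B, 14:+C, 15:-B
No rule fires across all 15 points.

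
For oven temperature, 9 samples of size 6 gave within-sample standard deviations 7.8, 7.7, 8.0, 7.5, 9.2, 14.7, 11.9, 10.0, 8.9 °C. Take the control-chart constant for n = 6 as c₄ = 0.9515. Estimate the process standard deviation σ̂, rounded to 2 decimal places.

s̄ = (7.8 + 7.7 + 8.0 + 7.5 + 9.2 + 14.7 + 11.9 + 10.0 + 8.9) / 9 = 9.5222
σ̂ = s̄ / c₄ = 9.5222 / 0.9515 = 10.0076

10.01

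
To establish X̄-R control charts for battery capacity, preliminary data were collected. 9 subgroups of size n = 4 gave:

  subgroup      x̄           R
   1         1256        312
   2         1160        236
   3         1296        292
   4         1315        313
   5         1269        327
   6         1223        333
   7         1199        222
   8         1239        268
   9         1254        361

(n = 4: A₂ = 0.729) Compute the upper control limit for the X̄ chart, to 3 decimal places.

1461.451

X̄̄ = (1256 + 1160 + 1296 + 1315 + 1269 + 1223 + 1199 + 1239 + 1254) / 9 = 11211.0000 / 9 = 1245.6667
R̄ = (312 + 236 + 292 + 313 + 327 + 333 + 222 + 268 + 361) / 9 = 2664.0000 / 9 = 296.0000
UCL = X̄̄ + A₂·R̄ = 1245.6667 + 0.729 × 296.0000 = 1461.4507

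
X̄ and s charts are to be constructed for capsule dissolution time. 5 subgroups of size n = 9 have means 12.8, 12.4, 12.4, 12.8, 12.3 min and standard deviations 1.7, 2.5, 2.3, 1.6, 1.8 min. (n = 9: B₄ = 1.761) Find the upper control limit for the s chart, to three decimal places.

s̄ = (1.7 + 2.5 + 2.3 + 1.6 + 1.8) / 5 = 1.9800
UCL_s = B₄·s̄ = 1.761 × 1.9800 = 3.4868

3.487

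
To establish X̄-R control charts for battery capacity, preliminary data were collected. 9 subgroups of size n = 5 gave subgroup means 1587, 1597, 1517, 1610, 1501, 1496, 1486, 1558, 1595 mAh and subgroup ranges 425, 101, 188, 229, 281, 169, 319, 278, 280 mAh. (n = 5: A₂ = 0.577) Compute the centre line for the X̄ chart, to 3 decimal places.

X̄̄ = (1587 + 1597 + 1517 + 1610 + 1501 + 1496 + 1486 + 1558 + 1595) / 9 = 13947.0000 / 9 = 1549.6667
CL = X̄̄ = 1549.6667

1549.667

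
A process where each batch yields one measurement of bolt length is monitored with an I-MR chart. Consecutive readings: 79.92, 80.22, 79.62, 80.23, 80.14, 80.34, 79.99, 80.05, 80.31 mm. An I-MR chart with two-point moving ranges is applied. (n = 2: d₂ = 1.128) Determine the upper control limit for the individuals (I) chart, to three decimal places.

80.912

X̄ = (79.92 + 80.22 + 79.62 + 80.23 + 80.14 + 80.34 + 79.99 + 80.05 + 80.31) / 9 = 80.0911
Moving ranges: 0.30, 0.60, 0.61, 0.09, 0.20, 0.35, 0.06, 0.26; M̄R̄ = 2.4700 / 8 = 0.3087
UCL = X̄ + 3·M̄R̄/d₂ = 80.0911 + 3 × 0.3087 / 1.128 = 80.9123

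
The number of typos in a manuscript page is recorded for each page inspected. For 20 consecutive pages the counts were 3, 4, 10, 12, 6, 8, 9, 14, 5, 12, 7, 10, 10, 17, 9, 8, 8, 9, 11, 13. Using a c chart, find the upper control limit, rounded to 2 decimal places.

18.37

c̄ = (3 + 4 + 10 + 12 + 6 + 8 + 9 + 14 + 5 + 12 + 7 + 10 + 10 + 17 + 9 + 8 + 8 + 9 + 11 + 13) / 20 = 185 / 20 = 9.2500
UCL = c̄ + 3√c̄ = 9.2500 + 3 × √9.2500 = 9.2500 + 3 × 3.0414 = 18.3741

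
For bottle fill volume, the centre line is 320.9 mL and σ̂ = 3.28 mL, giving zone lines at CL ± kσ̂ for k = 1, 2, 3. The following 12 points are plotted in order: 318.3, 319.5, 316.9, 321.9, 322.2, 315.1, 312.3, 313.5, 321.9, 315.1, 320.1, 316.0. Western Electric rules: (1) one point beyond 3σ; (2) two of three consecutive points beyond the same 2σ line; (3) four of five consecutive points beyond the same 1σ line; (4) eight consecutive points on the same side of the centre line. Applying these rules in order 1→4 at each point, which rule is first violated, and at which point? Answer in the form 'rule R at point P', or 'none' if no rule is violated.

rule 2 at point 8

Zone of each point (C = within 1σ̂, B = 1σ̂–2σ̂, A = 2σ̂–3σ̂, * = beyond 3σ̂; sign = side of CL): 1:-C, 2:-C, 3:-B, 4:+C, 5:+C, 6:-B, 7:-A, 8:-A, 9:+C, 10:-B, 11:-C, 12:-B
Rule 2 (two of three consecutive points beyond the same 2σ limit) is satisfied at point 8.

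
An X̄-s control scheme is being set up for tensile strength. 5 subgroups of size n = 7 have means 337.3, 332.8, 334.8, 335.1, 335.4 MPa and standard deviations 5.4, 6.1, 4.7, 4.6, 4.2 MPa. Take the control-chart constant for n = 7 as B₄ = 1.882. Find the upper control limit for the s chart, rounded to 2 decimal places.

9.41

s̄ = (5.4 + 6.1 + 4.7 + 4.6 + 4.2) / 5 = 5.0000
UCL_s = B₄·s̄ = 1.882 × 5.0000 = 9.4100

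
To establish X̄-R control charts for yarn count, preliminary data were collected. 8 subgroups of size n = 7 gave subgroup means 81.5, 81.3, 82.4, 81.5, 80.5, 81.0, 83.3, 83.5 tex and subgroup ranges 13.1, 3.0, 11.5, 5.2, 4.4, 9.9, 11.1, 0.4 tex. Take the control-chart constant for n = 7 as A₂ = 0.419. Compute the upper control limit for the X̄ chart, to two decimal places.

84.94

X̄̄ = (81.5 + 81.3 + 82.4 + 81.5 + 80.5 + 81.0 + 83.3 + 83.5) / 8 = 655.0000 / 8 = 81.8750
R̄ = (13.1 + 3.0 + 11.5 + 5.2 + 4.4 + 9.9 + 11.1 + 0.4) / 8 = 58.6000 / 8 = 7.3250
UCL = X̄̄ + A₂·R̄ = 81.8750 + 0.419 × 7.3250 = 84.9442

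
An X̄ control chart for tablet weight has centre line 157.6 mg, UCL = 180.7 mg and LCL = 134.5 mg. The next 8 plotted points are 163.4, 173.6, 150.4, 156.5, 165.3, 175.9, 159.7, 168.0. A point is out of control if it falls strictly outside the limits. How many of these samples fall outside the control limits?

All 8 points lie within [134.5, 180.7].

0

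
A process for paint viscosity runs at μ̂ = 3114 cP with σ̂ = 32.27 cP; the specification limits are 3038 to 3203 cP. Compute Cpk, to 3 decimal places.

0.785

Cpu = (USL − μ̂) / (3σ̂) = (3203 − 3114) / (3 × 32.27) = 0.9193; Cpl = (μ̂ − LSL) / (3σ̂) = (3114 − 3038) / (3 × 32.27) = 0.7850; Cpk = min(Cpu, Cpl) = 0.7850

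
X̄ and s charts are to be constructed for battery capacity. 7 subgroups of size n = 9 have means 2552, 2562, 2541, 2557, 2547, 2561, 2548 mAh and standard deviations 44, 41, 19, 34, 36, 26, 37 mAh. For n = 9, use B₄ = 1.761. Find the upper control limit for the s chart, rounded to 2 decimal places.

59.62

s̄ = (44 + 41 + 19 + 34 + 36 + 26 + 37) / 7 = 33.8571
UCL_s = B₄·s̄ = 1.761 × 33.8571 = 59.6224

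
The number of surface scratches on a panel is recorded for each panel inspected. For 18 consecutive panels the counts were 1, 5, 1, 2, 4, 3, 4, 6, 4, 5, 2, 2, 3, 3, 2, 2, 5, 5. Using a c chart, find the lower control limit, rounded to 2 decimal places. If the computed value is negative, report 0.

0.00

c̄ = (1 + 5 + 1 + 2 + 4 + 3 + 4 + 6 + 4 + 5 + 2 + 2 + 3 + 3 + 2 + 2 + 5 + 5) / 18 = 59 / 18 = 3.2778
LCL = c̄ − 3√c̄ = 3.2778 − 3 × 1.8105 = -2.1536 → 0 (cannot be negative)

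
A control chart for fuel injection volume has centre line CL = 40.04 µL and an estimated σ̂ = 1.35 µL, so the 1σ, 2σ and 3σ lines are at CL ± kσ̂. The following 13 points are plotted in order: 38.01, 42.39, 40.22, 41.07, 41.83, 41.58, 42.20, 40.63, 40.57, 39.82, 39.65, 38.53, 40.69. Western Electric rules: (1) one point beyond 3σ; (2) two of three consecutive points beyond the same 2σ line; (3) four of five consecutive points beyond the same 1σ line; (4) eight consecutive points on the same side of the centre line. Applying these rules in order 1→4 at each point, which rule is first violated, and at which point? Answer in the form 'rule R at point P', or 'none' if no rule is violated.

rule 4 at point 9

Zone of each point (C = within 1σ̂, B = 1σ̂–2σ̂, A = 2σ̂–3σ̂, * = beyond 3σ̂; sign = side of CL): 1:-B, 2:+B, 3:+C, 4:+C, 5:+B, 6:+B, 7:+B, 8:+C, 9:+C, 10:-C, 11:-C, 12:-B, 13:+C
Rule 4 (eight consecutive points on the same side of the centre line) is satisfied at point 9.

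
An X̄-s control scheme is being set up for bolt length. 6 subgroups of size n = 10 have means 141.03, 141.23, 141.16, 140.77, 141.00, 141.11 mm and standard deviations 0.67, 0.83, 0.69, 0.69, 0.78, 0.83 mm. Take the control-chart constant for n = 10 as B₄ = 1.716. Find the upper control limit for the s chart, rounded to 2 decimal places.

s̄ = (0.67 + 0.83 + 0.69 + 0.69 + 0.78 + 0.83) / 6 = 0.7483
UCL_s = B₄·s̄ = 1.716 × 0.7483 = 1.2841

1.28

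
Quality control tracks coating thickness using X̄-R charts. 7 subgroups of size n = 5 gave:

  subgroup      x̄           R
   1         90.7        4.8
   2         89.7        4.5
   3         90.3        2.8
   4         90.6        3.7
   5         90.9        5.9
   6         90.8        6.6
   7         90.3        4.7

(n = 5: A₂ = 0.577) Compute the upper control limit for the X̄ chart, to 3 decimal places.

X̄̄ = (90.7 + 89.7 + 90.3 + 90.6 + 90.9 + 90.8 + 90.3) / 7 = 633.3000 / 7 = 90.4714
R̄ = (4.8 + 4.5 + 2.8 + 3.7 + 5.9 + 6.6 + 4.7) / 7 = 33.0000 / 7 = 4.7143
UCL = X̄̄ + A₂·R̄ = 90.4714 + 0.577 × 4.7143 = 93.1916

93.192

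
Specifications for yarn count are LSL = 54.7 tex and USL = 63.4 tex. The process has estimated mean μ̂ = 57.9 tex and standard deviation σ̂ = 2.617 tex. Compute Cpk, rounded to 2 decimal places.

0.41

Cpu = (USL − μ̂) / (3σ̂) = (63.4 − 57.9) / (3 × 2.617) = 0.7005; Cpl = (μ̂ − LSL) / (3σ̂) = (57.9 − 54.7) / (3 × 2.617) = 0.4076; Cpk = min(Cpu, Cpl) = 0.4076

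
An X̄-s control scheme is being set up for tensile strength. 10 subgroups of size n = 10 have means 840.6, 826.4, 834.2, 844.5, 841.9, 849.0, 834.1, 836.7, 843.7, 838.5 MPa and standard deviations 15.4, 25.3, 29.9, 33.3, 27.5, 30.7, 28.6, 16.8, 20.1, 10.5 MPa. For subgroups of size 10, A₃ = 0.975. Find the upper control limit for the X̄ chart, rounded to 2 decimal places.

862.17

X̄̄ = (840.6 + 826.4 + 834.2 + 844.5 + 841.9 + 849.0 + 834.1 + 836.7 + 843.7 + 838.5) / 10 = 838.9600
s̄ = (15.4 + 25.3 + 29.9 + 33.3 + 27.5 + 30.7 + 28.6 + 16.8 + 20.1 + 10.5) / 10 = 23.8100
UCL = X̄̄ + A₃·s̄ = 838.9600 + 0.975 × 23.8100 = 862.1748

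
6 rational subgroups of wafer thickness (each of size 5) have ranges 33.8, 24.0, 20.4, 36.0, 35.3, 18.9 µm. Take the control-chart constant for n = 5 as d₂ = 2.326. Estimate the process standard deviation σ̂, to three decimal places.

12.066

R̄ = (33.8 + 24.0 + 20.4 + 36.0 + 35.3 + 18.9) / 6 = 28.0667
σ̂ = R̄ / d₂ = 28.0667 / 2.326 = 12.0665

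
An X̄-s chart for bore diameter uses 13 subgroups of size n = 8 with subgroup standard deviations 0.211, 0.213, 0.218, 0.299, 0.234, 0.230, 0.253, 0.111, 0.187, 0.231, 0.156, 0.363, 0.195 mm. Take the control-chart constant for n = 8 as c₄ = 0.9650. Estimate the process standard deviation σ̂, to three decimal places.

0.231

s̄ = (0.211 + 0.213 + 0.218 + 0.299 + 0.234 + 0.230 + 0.253 + 0.111 + 0.187 + 0.231 + 0.156 + 0.363 + 0.195) / 13 = 0.2232
σ̂ = s̄ / c₄ = 0.2232 / 0.9650 = 0.2312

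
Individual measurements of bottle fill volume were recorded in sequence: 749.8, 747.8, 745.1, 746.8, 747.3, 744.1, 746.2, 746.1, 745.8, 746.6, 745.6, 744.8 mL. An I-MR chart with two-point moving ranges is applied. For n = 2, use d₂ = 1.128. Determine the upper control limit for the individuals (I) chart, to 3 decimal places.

X̄ = (749.8 + 747.8 + 745.1 + 746.8 + 747.3 + 744.1 + 746.2 + 746.1 + 745.8 + 746.6 + 745.6 + 744.8) / 12 = 746.3333
Moving ranges: 2.0, 2.7, 1.7, 0.5, 3.2, 2.1, 0.1, 0.3, 0.8, 1.0, 0.8; M̄R̄ = 15.2000 / 11 = 1.3818
UCL = X̄ + 3·M̄R̄/d₂ = 746.3333 + 3 × 1.3818 / 1.128 = 750.0084

750.008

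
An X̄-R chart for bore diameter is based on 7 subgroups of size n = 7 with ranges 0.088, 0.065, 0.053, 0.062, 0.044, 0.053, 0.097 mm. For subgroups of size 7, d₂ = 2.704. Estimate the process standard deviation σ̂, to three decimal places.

R̄ = (0.088 + 0.065 + 0.053 + 0.062 + 0.044 + 0.053 + 0.097) / 7 = 0.0660
σ̂ = R̄ / d₂ = 0.0660 / 2.704 = 0.0244

0.024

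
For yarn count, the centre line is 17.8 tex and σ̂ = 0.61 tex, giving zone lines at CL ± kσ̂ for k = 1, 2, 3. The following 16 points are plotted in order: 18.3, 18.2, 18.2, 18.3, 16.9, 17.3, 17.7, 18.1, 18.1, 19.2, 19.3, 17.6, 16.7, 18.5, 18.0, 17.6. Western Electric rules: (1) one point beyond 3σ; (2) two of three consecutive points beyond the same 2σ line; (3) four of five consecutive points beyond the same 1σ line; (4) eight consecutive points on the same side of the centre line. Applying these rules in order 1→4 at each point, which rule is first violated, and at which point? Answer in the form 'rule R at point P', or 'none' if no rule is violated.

rule 2 at point 11

Zone of each point (C = within 1σ̂, B = 1σ̂–2σ̂, A = 2σ̂–3σ̂, * = beyond 3σ̂; sign = side of CL): 1:+C, 2:+C, 3:+C, 4:+C, 5:-B, 6:-C, 7:-C, 8:+C, 9:+C, 10:+A, 11:+A, 12:-C, 13:-B, 14:+B, 15:+C, 16:-C
Rule 2 (two of three consecutive points beyond the same 2σ limit) is satisfied at point 11.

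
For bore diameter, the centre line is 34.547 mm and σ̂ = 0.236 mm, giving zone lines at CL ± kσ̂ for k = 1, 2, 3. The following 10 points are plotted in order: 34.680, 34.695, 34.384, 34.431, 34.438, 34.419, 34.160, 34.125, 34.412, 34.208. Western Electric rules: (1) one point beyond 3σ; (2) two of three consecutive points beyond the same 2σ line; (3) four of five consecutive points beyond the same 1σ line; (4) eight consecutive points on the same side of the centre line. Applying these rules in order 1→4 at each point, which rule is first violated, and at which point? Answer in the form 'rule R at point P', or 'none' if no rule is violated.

rule 4 at point 10

Zone of each point (C = within 1σ̂, B = 1σ̂–2σ̂, A = 2σ̂–3σ̂, * = beyond 3σ̂; sign = side of CL): 1:+C, 2:+C, 3:-C, 4:-C, 5:-C, 6:-C, 7:-B, 8:-B, 9:-C, 10:-B
Rule 4 (eight consecutive points on the same side of the centre line) is satisfied at point 10.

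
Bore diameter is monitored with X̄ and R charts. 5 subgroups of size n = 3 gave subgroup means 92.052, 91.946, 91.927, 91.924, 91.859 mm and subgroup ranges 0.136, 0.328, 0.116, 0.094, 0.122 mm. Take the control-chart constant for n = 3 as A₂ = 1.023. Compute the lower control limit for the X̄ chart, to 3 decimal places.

91.779

X̄̄ = (92.052 + 91.946 + 91.927 + 91.924 + 91.859) / 5 = 459.7080 / 5 = 91.9416
R̄ = (0.136 + 0.328 + 0.116 + 0.094 + 0.122) / 5 = 0.7960 / 5 = 0.1592
LCL = X̄̄ − A₂·R̄ = 91.9416 − 1.023 × 0.1592 = 91.7787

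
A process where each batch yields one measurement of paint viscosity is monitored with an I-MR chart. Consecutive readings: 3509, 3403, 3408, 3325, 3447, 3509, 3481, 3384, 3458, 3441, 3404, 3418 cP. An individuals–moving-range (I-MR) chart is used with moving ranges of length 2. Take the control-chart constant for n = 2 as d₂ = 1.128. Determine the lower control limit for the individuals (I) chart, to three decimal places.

3276.302

X̄ = (3509 + 3403 + 3408 + 3325 + 3447 + 3509 + 3481 + 3384 + 3458 + 3441 + 3404 + 3418) / 12 = 3432.2500
Moving ranges: 106, 5, 83, 122, 62, 28, 97, 74, 17, 37, 14; M̄R̄ = 645.0000 / 11 = 58.6364
LCL = X̄ − 3·M̄R̄/d₂ = 3432.2500 − 3 × 58.6364 / 1.128 = 3276.3022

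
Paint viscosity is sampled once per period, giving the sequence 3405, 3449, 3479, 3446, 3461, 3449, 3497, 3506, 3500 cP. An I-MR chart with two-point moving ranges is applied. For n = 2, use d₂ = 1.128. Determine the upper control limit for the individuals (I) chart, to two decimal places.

3531.27

X̄ = (3405 + 3449 + 3479 + 3446 + 3461 + 3449 + 3497 + 3506 + 3500) / 9 = 3465.7778
Moving ranges: 44, 30, 33, 15, 12, 48, 9, 6; M̄R̄ = 197.0000 / 8 = 24.6250
UCL = X̄ + 3·M̄R̄/d₂ = 3465.7778 + 3 × 24.6250 / 1.128 = 3531.2698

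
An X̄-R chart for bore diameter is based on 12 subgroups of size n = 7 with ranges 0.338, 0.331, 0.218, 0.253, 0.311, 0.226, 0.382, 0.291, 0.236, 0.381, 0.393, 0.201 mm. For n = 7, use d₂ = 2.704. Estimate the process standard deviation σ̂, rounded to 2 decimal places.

R̄ = (0.338 + 0.331 + 0.218 + 0.253 + 0.311 + 0.226 + 0.382 + 0.291 + 0.236 + 0.381 + 0.393 + 0.201) / 12 = 0.2968
σ̂ = R̄ / d₂ = 0.2968 / 2.704 = 0.1097

0.11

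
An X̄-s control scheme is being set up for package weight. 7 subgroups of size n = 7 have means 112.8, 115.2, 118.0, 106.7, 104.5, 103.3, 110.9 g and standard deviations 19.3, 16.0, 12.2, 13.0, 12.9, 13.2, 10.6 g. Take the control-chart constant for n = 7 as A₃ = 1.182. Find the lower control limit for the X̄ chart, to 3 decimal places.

93.787

X̄̄ = (112.8 + 115.2 + 118.0 + 106.7 + 104.5 + 103.3 + 110.9) / 7 = 110.2000
s̄ = (19.3 + 16.0 + 12.2 + 13.0 + 12.9 + 13.2 + 10.6) / 7 = 13.8857
LCL = X̄̄ − A₃·s̄ = 110.2000 − 1.182 × 13.8857 = 93.7871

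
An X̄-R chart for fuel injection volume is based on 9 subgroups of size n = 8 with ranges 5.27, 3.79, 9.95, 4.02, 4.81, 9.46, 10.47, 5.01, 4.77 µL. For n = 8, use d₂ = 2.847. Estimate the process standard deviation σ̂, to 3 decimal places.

R̄ = (5.27 + 3.79 + 9.95 + 4.02 + 4.81 + 9.46 + 10.47 + 5.01 + 4.77) / 9 = 6.3944
σ̂ = R̄ / d₂ = 6.3944 / 2.847 = 2.2460

2.246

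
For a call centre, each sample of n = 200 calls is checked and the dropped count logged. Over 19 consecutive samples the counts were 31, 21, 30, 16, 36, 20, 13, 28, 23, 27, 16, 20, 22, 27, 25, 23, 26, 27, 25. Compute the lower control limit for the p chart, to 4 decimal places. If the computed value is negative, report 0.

p̄ = Σdᵢ / (k·n) = 456 / (19 × 200) = 0.12000
LCL = p̄ − 3·√(p̄(1−p̄)/n) = 0.12000 − 3 × 0.02298 = 0.05107

0.0511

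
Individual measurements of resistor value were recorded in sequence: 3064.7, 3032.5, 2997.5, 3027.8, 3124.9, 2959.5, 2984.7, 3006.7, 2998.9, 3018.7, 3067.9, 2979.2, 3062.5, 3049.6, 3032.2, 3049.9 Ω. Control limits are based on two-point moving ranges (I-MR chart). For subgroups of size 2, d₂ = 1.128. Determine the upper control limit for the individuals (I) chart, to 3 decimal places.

3153.398

X̄ = (3064.7 + 3032.5 + 2997.5 + 3027.8 + 3124.9 + 2959.5 + 2984.7 + 3006.7 + 2998.9 + 3018.7 + 3067.9 + 2979.2 + 3062.5 + 3049.6 + 3032.2 + 3049.9) / 16 = 3028.5750
Moving ranges: 32.2, 35.0, 30.3, 97.1, 165.4, 25.2, 22.0, 7.8, 19.8, 49.2, 88.7, 83.3, 12.9, 17.4, 17.7; M̄R̄ = 704.0000 / 15 = 46.9333
UCL = X̄ + 3·M̄R̄/d₂ = 3028.5750 + 3 × 46.9333 / 1.128 = 3153.3977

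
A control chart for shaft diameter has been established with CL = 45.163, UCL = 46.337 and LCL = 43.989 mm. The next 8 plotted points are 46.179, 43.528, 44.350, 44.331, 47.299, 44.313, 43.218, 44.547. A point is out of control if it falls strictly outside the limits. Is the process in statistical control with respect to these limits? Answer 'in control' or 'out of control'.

Compare each point to [43.989, 46.337]: sample 2 = 43.528 < LCL; sample 5 = 47.299 > UCL; sample 7 = 43.218 < LCL.

out of control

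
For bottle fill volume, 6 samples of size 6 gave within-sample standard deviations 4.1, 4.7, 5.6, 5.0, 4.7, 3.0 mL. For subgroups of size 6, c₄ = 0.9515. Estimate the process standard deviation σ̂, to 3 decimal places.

s̄ = (4.1 + 4.7 + 5.6 + 5.0 + 4.7 + 3.0) / 6 = 4.5167
σ̂ = s̄ / c₄ = 4.5167 / 0.9515 = 4.7469

4.747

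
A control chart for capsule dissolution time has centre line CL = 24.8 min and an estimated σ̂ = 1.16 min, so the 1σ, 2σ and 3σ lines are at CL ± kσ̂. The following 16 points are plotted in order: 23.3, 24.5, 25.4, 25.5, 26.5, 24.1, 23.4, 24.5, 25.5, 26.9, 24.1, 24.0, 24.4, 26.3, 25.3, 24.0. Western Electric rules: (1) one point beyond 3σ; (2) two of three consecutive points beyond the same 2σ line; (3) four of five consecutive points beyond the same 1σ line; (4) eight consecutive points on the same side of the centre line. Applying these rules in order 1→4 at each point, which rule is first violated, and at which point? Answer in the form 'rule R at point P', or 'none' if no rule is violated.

Zone of each point (C = within 1σ̂, B = 1σ̂–2σ̂, A = 2σ̂–3σ̂, * = beyond 3σ̂; sign = side of CL): 1:-B, 2:-C, 3:+C, 4:+C, 5:+B, 6:-C, 7:-B, 8:-C, 9:+C, 10:+B, 11:-C, 12:-C, 13:-C, 14:+B, 15:+C, 16:-C
No rule fires across all 16 points.

none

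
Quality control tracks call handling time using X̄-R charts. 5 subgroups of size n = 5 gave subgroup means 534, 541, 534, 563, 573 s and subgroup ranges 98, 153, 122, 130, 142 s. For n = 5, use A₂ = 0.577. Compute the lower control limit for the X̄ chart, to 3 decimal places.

474.567

X̄̄ = (534 + 541 + 534 + 563 + 573) / 5 = 2745.0000 / 5 = 549.0000
R̄ = (98 + 153 + 122 + 130 + 142) / 5 = 645.0000 / 5 = 129.0000
LCL = X̄̄ − A₂·R̄ = 549.0000 − 0.577 × 129.0000 = 474.5670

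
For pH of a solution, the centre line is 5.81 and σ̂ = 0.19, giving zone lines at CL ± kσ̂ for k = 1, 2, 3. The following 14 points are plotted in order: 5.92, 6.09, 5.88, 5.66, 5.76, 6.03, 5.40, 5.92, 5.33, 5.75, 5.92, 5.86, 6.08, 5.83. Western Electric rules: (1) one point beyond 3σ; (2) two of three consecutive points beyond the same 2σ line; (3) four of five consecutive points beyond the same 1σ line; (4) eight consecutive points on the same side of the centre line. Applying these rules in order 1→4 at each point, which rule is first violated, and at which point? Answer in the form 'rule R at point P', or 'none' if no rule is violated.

rule 2 at point 9

Zone of each point (C = within 1σ̂, B = 1σ̂–2σ̂, A = 2σ̂–3σ̂, * = beyond 3σ̂; sign = side of CL): 1:+C, 2:+B, 3:+C, 4:-C, 5:-C, 6:+B, 7:-A, 8:+C, 9:-A, 10:-C, 11:+C, 12:+C, 13:+B, 14:+C
Rule 2 (two of three consecutive points beyond the same 2σ limit) is satisfied at point 9.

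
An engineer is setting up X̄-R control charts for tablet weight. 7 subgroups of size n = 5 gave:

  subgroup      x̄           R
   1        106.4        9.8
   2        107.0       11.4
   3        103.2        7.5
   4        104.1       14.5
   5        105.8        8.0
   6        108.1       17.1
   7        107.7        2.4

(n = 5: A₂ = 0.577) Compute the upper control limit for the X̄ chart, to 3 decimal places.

X̄̄ = (106.4 + 107.0 + 103.2 + 104.1 + 105.8 + 108.1 + 107.7) / 7 = 742.3000 / 7 = 106.0429
R̄ = (9.8 + 11.4 + 7.5 + 14.5 + 8.0 + 17.1 + 2.4) / 7 = 70.7000 / 7 = 10.1000
UCL = X̄̄ + A₂·R̄ = 106.0429 + 0.577 × 10.1000 = 111.8706

111.871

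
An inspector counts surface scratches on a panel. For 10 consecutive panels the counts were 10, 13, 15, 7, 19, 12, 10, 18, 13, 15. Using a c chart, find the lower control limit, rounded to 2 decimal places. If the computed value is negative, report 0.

2.30

c̄ = (10 + 13 + 15 + 7 + 19 + 12 + 10 + 18 + 13 + 15) / 10 = 132 / 10 = 13.2000
LCL = c̄ − 3√c̄ = 13.2000 − 3 × 3.6332 = 2.3005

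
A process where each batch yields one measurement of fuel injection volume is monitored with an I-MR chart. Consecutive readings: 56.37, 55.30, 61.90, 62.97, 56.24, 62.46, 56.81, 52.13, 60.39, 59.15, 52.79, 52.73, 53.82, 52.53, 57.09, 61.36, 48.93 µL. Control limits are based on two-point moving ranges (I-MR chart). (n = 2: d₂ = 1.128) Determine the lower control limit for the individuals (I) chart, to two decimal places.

X̄ = (56.37 + 55.30 + 61.90 + 62.97 + 56.24 + 62.46 + 56.81 + 52.13 + 60.39 + 59.15 + 52.79 + 52.73 + 53.82 + 52.53 + 57.09 + 61.36 + 48.93) / 17 = 56.6453
Moving ranges: 1.07, 6.60, 1.07, 6.73, 6.22, 5.65, 4.68, 8.26, 1.24, 6.36, 0.06, 1.09, 1.29, 4.56, 4.27, 12.43; M̄R̄ = 71.5800 / 16 = 4.4737
LCL = X̄ − 3·M̄R̄/d₂ = 56.6453 − 3 × 4.4737 / 1.128 = 44.7470

44.75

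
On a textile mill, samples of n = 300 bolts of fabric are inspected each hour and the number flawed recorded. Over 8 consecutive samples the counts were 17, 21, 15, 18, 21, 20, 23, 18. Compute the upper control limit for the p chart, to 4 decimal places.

0.1061

p̄ = Σdᵢ / (k·n) = 153 / (8 × 300) = 0.06375
UCL = p̄ + 3·√(p̄(1−p̄)/n) = 0.06375 + 3 × √(0.06375×0.93625/300) = 0.06375 + 3 × 0.01411 = 0.10607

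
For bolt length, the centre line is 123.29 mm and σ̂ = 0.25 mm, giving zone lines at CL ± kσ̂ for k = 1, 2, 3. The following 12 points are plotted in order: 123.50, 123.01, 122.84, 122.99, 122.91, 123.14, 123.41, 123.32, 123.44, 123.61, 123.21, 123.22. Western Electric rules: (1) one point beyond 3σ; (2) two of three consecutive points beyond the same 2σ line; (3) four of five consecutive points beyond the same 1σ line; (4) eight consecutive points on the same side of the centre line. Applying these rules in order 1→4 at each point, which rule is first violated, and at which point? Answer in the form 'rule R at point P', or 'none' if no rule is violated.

Zone of each point (C = within 1σ̂, B = 1σ̂–2σ̂, A = 2σ̂–3σ̂, * = beyond 3σ̂; sign = side of CL): 1:+C, 2:-B, 3:-B, 4:-B, 5:-B, 6:-C, 7:+C, 8:+C, 9:+C, 10:+B, 11:-C, 12:-C
Rule 3 (four of five consecutive points beyond the same 1σ limit) is satisfied at point 5.

rule 3 at point 5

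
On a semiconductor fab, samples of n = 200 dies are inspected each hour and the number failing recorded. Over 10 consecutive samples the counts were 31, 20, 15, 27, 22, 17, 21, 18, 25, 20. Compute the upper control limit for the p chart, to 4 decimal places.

p̄ = Σdᵢ / (k·n) = 216 / (10 × 200) = 0.10800
UCL = p̄ + 3·√(p̄(1−p̄)/n) = 0.10800 + 3 × √(0.10800×0.89200/200) = 0.10800 + 3 × 0.02195 = 0.17384

0.1738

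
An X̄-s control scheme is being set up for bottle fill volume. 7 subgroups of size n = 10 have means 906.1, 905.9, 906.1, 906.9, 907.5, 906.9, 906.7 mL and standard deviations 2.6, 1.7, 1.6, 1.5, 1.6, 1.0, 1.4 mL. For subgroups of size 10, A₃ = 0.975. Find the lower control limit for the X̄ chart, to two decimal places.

X̄̄ = (906.1 + 905.9 + 906.1 + 906.9 + 907.5 + 906.9 + 906.7) / 7 = 906.5857
s̄ = (2.6 + 1.7 + 1.6 + 1.5 + 1.6 + 1.0 + 1.4) / 7 = 1.6286
LCL = X̄̄ − A₃·s̄ = 906.5857 − 0.975 × 1.6286 = 904.9979

905.00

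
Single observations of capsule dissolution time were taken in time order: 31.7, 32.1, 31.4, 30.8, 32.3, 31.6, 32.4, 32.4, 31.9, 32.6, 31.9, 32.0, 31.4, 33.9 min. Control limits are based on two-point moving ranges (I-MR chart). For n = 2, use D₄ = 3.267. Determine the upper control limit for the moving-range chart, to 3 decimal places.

2.463

Moving ranges: 0.4, 0.7, 0.6, 1.5, 0.7, 0.8, 0.0, 0.5, 0.7, 0.7, 0.1, 0.6, 2.5; M̄R̄ = 9.8000 / 13 = 0.7538
UCL_MR = D₄·M̄R̄ = 3.267 × 0.7538 = 2.4628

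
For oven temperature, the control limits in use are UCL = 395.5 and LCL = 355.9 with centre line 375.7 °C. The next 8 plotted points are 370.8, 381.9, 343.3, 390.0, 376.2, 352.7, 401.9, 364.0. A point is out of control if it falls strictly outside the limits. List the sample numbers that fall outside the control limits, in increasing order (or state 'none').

Compare each point to [355.9, 395.5]: sample 3 = 343.3 < LCL; sample 6 = 352.7 < LCL; sample 7 = 401.9 > UCL.

3, 6, 7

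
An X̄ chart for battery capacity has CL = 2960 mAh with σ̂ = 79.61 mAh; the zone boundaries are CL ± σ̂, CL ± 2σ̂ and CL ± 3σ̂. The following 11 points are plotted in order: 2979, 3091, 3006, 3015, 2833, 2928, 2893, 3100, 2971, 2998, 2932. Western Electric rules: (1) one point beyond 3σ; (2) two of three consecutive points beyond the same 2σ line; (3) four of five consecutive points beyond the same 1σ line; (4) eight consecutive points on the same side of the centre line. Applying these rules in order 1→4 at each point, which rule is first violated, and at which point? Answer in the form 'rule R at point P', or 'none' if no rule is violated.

Zone of each point (C = within 1σ̂, B = 1σ̂–2σ̂, A = 2σ̂–3σ̂, * = beyond 3σ̂; sign = side of CL): 1:+C, 2:+B, 3:+C, 4:+C, 5:-B, 6:-C, 7:-C, 8:+B, 9:+C, 10:+C, 11:-C
No rule fires across all 11 points.

none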